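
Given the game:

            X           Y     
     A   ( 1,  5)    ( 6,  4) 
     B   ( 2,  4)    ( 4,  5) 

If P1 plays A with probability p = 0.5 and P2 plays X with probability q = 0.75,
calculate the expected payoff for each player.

E[P1] = 2.375, E[P2] = 4.5

Work:
E[P1] = p·q·π₁(A,X) + p·(1-q)·π₁(A,Y) + (1-p)·q·π₁(B,X) + (1-p)·(1-q)·π₁(B,Y)
= 0.5·0.75·1 + 0.5·0.25·6 + 0.5·0.75·2 + 0.5·0.25·4
= 2.375

E[P2] = 4.5 (similar calculation)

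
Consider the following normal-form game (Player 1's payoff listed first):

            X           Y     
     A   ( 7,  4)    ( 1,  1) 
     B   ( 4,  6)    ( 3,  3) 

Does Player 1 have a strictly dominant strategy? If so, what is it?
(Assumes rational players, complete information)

No strictly dominant strategy exists for Player 1

Work:
A strategy strictly dominates another if it gives a strictly higher payoff against every opponent action. Compare each pair of P1's strategies column-by-column:
  A vs B: [7 vs 4, 1 vs 3] → A does not strictly dominate B (column Y: 1 ≤ 3)
  B vs A: [4 vs 7, 3 vs 1] → B does not strictly dominate A (column X: 4 ≤ 7)
No single strategy strictly dominates all others → no strictly dominant strategy.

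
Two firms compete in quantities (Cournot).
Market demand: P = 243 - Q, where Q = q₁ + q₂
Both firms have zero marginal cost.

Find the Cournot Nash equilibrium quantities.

q₁* = q₂* = 81.0; P* = 81.0

Work:
Profit: π_i = P·q_i = (a - q_i - q_j)·q_i
FOC: ∂π_i/∂q_i = a - 2q_i - q_j = 0
Reaction function: q_i = (243 - q_j)/2
Symmetry: q* = 243/3 = 81.0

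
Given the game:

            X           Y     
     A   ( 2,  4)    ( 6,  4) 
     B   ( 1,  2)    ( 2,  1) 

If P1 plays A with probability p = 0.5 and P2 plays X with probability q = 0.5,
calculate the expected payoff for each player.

E[P1] = 2.75, E[P2] = 2.75

Work:
E[P1] = p·q·π₁(A,X) + p·(1-q)·π₁(A,Y) + (1-p)·q·π₁(B,X) + (1-p)·(1-q)·π₁(B,Y)
= 0.5·0.5·2 + 0.5·0.5·6 + 0.5·0.5·1 + 0.5·0.5·2
= 2.75

E[P2] = 2.75 (similar calculation)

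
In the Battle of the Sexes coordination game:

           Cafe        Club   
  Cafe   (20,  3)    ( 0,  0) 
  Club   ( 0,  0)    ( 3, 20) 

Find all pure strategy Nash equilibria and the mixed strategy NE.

Pure NE: (Cafe, Cafe) and (Club, Club); Mixed NE: p = 0.8696, q = 0.1304

Work:
Check pure NE:
(Cafe, Cafe): (20, 3) - no unilateral deviation beneficial
(Club, Club): (3, 20) - no unilateral deviation beneficial
Mixed NE: P1 plays Cafe with p = 0.8696, P2 plays Cafe with q = 0.1304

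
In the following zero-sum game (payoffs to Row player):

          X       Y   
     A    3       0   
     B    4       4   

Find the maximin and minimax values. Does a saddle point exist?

Maximin = 4, Minimax = 4, Saddle: True

Work:
Row minimums: [0, 4] → maximin = 4
Column maximums: [4, 4] → minimax = 4
Saddle point exists! Game value = 4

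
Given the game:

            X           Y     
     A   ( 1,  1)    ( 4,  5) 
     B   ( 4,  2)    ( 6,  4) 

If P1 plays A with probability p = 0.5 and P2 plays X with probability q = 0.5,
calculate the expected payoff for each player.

E[P1] = 3.75, E[P2] = 3.0

Work:
E[P1] = p·q·π₁(A,X) + p·(1-q)·π₁(A,Y) + (1-p)·q·π₁(B,X) + (1-p)·(1-q)·π₁(B,Y)
= 0.5·0.5·1 + 0.5·0.5·4 + 0.5·0.5·4 + 0.5·0.5·6
= 3.75

E[P2] = 3.0 (similar calculation)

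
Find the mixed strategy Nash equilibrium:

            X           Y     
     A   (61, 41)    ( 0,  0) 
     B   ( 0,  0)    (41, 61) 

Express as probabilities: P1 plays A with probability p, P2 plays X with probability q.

p = 0.598, q = 0.402

Work:
Find probabilities that make opponent indifferent:
P2 chooses q to make P1 indifferent between A and B
P1 chooses p to make P2 indifferent between X and Y
Mixed NE: P1 plays (A: 0.598, B: 0.402), P2 plays (X: 0.402, Y: 0.598)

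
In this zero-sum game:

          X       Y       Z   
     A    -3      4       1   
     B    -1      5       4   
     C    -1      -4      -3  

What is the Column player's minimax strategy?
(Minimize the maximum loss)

Column should play X, value = -1

Work:
Column player minimizes Row's maximum payoff:
Column X: max payoff to Row = -1
Column Y: max payoff to Row = 5
Column Z: max payoff to Row = 4
Minimum is -1, achieved by column X.
Minimax strategy: X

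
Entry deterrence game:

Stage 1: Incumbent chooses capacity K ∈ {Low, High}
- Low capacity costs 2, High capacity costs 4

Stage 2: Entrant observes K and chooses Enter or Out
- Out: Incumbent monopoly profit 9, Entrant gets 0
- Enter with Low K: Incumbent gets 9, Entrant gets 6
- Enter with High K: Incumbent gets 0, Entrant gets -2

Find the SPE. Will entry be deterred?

SPE: (Low, Enter|Low, Out|High); Entry not deterred. Incumbent net profit = 7, Entrant gets 6

Work:
After Low K: Entrant enters (6 > 0)
After High K: Entrant stays out (-2 < 0)
Incumbent: Low → 9−2=7, High → 9−4=5
Incumbent chooses Low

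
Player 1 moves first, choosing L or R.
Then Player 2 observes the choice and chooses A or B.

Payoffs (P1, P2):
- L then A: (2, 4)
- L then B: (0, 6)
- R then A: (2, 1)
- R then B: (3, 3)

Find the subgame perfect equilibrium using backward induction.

P1 plays R, P2 plays B after L and B after R; Payoff (3, 3)

Work:
Backward induction:
After L: P2 chooses B → P1 gets 0
After R: P2 chooses B → P1 gets 3
P1 chooses R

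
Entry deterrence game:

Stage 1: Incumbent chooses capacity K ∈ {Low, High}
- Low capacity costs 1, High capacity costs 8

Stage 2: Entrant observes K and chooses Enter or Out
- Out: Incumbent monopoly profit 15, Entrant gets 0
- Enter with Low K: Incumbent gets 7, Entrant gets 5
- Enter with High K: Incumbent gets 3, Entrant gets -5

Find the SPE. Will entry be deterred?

SPE: (High, Enter|Low, Out|High); Entry deterred. Incumbent net profit = 7

Work:
After Low K: Entrant enters (5 > 0)
After High K: Entrant stays out (-5 < 0)
Incumbent: Low → 7−1=6, High → 15−8=7
Incumbent chooses High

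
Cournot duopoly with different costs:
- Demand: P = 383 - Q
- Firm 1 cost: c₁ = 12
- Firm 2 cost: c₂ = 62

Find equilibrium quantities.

q₁* = 140.33, q₂* = 90.33

Work:
Reaction: q₁ = (383 - 12 - q₂)/2
Reaction: q₂ = (383 - 62 - q₁)/2
Solve simultaneously:
q₁* = (383 - 2×12 + 62)/3 = 140.33
q₂* = (383 - 2×62 + 12)/3 = 90.33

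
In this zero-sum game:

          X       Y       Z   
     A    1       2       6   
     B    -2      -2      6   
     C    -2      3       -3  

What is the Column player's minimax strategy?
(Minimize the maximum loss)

Column should play X, value = 1

Work:
Column player minimizes Row's maximum payoff:
Column X: max payoff to Row = 1
Column Y: max payoff to Row = 3
Column Z: max payoff to Row = 6
Minimum is 1, achieved by column X.
Minimax strategy: X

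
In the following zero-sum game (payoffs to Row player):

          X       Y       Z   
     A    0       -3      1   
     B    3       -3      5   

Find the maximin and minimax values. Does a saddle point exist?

Maximin = -3, Minimax = -3, Saddle: True

Work:
Row minimums: [-3, -3] → maximin = -3
Column maximums: [3, -3, 5] → minimax = -3
Saddle point exists! Game value = -3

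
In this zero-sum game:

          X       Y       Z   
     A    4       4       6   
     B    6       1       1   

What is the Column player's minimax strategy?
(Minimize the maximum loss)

Column should play Y, value = 4

Work:
Column player minimizes Row's maximum payoff:
Column X: max payoff to Row = 6
Column Y: max payoff to Row = 4
Column Z: max payoff to Row = 6
Minimum is 4, achieved by column Y.
Minimax strategy: Y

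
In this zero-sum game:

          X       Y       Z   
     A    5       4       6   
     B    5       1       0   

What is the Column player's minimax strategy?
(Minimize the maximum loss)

Column should play Y, value = 4

Work:
Column player minimizes Row's maximum payoff:
Column X: max payoff to Row = 5
Column Y: max payoff to Row = 4
Column Z: max payoff to Row = 6
Minimum is 4, achieved by column Y.
Minimax strategy: Y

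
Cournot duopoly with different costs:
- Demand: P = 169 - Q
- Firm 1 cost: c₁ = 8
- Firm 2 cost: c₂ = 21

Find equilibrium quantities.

q₁* = 58.0, q₂* = 45.0

Work:
Reaction: q₁ = (169 - 8 - q₂)/2
Reaction: q₂ = (169 - 21 - q₁)/2
Solve simultaneously:
q₁* = (169 - 2×8 + 21)/3 = 58.0
q₂* = (169 - 2×21 + 8)/3 = 45.0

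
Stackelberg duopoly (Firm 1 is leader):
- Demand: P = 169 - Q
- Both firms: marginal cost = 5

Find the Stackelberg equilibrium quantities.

q₁* (leader) = 82.0, q₂* (follower) = 41.0

Work:
Follower's reaction: q₂ = (a - c - q₁)/2
Leader substitutes: π₁ = q₁·(a - q₁ - (a-c-q₁)/2 - c)
FOC: q₁* = (169 - 5)/2 = 82.00
Then: q₂* = (169 - 5 - 82.0)/2 = 41.00
Leader has first-mover advantage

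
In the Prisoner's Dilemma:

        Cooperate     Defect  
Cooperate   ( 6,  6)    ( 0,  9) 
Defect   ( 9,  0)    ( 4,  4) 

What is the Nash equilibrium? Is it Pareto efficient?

(Defect, Defect) is NE; not Pareto efficient

Work:
Defect dominates Cooperate for both players:
If P2 cooperates: Defect (9) > Cooperate (6)
If P2 defects: Defect (4) > Cooperate (0)
NE: (Defect, Defect) with payoff (4, 4)
But (Cooperate, Cooperate) = (6, 6) Pareto dominates (4, 4)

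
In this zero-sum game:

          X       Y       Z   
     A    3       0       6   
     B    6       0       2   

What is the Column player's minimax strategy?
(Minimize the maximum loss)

Column should play Y, value = 0

Work:
Column player minimizes Row's maximum payoff:
Column X: max payoff to Row = 6
Column Y: max payoff to Row = 0
Column Z: max payoff to Row = 6
Minimum is 0, achieved by column Y.
Minimax strategy: Y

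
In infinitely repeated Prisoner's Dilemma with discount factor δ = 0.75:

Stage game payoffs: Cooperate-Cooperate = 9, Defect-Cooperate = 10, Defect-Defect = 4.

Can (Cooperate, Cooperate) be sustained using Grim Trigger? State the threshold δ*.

δ* = 0.1667; since δ = 0.75 ≥ 0.1667, cooperation can be sustained

Work:
For Grim Trigger:
Cooperate forever: 9/(1-δ)
Defect then punished: 10 + 4·δ/(1-δ)
Need: 9/(1-δ) ≥ 10 + 4·δ/(1-δ)
Solving: δ ≥ (T-R)/(T-P) = (10-9)/(10-4) = 0.1667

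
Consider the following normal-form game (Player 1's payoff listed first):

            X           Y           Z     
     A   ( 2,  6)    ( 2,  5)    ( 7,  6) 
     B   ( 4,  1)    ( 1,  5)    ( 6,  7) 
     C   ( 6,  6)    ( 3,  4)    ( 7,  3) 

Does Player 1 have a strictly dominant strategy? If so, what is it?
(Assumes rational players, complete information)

No strictly dominant strategy exists for Player 1

Work:
A strategy strictly dominates another if it gives a strictly higher payoff against every opponent action. Compare each pair of P1's strategies column-by-column:
  A vs B: [2 vs 4, 2 vs 1, 7 vs 6] → A does not strictly dominate B (column X: 2 ≤ 4)
  A vs C: [2 vs 6, 2 vs 3, 7 vs 7] → A does not strictly dominate C (column X: 2 ≤ 6)
  B vs A: [4 vs 2, 1 vs 2, 6 vs 7] → B does not strictly dominate A (column Y: 1 ≤ 2)
  B vs C: [4 vs 6, 1 vs 3, 6 vs 7] → B does not strictly dominate C (column X: 4 ≤ 6)
  C vs A: [6 vs 2, 3 vs 2, 7 vs 7] → C does not strictly dominate A (column Z: 7 ≤ 7)
  C vs B: [6 vs 4, 3 vs 1, 7 vs 6] → C strictly dominates B
No single strategy strictly dominates all others → no strictly dominant strategy.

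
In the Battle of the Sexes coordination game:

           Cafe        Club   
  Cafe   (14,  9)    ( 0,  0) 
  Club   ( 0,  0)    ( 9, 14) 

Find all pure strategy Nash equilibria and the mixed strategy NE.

Pure NE: (Cafe, Cafe) and (Club, Club); Mixed NE: p = 0.6087, q = 0.3913

Work:
Check pure NE:
(Cafe, Cafe): (14, 9) - no unilateral deviation beneficial
(Club, Club): (9, 14) - no unilateral deviation beneficial
Mixed NE: P1 plays Cafe with p = 0.6087, P2 plays Cafe with q = 0.3913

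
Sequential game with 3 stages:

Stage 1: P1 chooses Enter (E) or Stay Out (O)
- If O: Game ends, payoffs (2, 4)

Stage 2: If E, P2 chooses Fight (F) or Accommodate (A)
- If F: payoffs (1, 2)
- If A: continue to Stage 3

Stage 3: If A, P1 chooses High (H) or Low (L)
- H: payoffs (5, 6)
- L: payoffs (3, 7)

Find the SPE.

SPE: (E, A, H); Outcome (5, 6)

Work:
Stage 3: P1 chooses H (5 vs 3)
Stage 2: P2: F->2, A->6 (anticipating H). Choose A
Stage 1: P1: O->2, E->5 (anticipating A, H). Choose E
SPE path: E -> A -> H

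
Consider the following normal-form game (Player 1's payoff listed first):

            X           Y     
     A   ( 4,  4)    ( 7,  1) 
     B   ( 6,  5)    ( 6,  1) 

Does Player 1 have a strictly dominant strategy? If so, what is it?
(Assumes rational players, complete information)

No strictly dominant strategy exists for Player 1

Work:
A strategy strictly dominates another if it gives a strictly higher payoff against every opponent action. Compare each pair of P1's strategies column-by-column:
  A vs B: [4 vs 6, 7 vs 6] → A does not strictly dominate B (column X: 4 ≤ 6)
  B vs A: [6 vs 4, 6 vs 7] → B does not strictly dominate A (column Y: 6 ≤ 7)
No single strategy strictly dominates all others → no strictly dominant strategy.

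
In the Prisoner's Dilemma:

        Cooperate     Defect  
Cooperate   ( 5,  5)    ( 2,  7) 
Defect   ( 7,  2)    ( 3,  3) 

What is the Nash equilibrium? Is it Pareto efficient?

(Defect, Defect) is NE; not Pareto efficient

Work:
Defect dominates Cooperate for both players:
If P2 cooperates: Defect (7) > Cooperate (5)
If P2 defects: Defect (3) > Cooperate (2)
NE: (Defect, Defect) with payoff (3, 3)
But (Cooperate, Cooperate) = (5, 5) Pareto dominates (3, 3)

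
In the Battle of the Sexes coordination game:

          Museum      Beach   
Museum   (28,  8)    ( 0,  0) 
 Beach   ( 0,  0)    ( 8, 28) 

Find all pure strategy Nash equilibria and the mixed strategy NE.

Pure NE: (Museum, Museum) and (Beach, Beach); Mixed NE: p = 0.7778, q = 0.2222

Work:
Check pure NE:
(Museum, Museum): (28, 8) - no unilateral deviation beneficial
(Beach, Beach): (8, 28) - no unilateral deviation beneficial
Mixed NE: P1 plays Museum with p = 0.7778, P2 plays Museum with q = 0.2222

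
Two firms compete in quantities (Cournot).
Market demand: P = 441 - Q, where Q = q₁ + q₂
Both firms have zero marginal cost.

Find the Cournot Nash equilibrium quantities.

q₁* = q₂* = 147.0; P* = 147.0

Work:
Profit: π_i = P·q_i = (a - q_i - q_j)·q_i
FOC: ∂π_i/∂q_i = a - 2q_i - q_j = 0
Reaction function: q_i = (441 - q_j)/2
Symmetry: q* = 441/3 = 147.0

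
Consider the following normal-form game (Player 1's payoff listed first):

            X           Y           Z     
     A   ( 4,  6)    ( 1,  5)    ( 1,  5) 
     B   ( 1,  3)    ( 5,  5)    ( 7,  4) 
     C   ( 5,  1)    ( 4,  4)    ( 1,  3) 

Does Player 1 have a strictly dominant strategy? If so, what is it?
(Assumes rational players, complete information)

No strictly dominant strategy exists for Player 1

Work:
A strategy strictly dominates another if it gives a strictly higher payoff against every opponent action. Compare each pair of P1's strategies column-by-column:
  A vs B: [4 vs 1, 1 vs 5, 1 vs 7] → A does not strictly dominate B (column Y: 1 ≤ 5)
  A vs C: [4 vs 5, 1 vs 4, 1 vs 1] → A does not strictly dominate C (column X: 4 ≤ 5)
  B vs A: [1 vs 4, 5 vs 1, 7 vs 1] → B does not strictly dominate A (column X: 1 ≤ 4)
  B vs C: [1 vs 5, 5 vs 4, 7 vs 1] → B does not strictly dominate C (column X: 1 ≤ 5)
  C vs A: [5 vs 4, 4 vs 1, 1 vs 1] → C does not strictly dominate A (column Z: 1 ≤ 1)
  C vs B: [5 vs 1, 4 vs 5, 1 vs 7] → C does not strictly dominate B (column Y: 4 ≤ 5)
No single strategy strictly dominates all others → no strictly dominant strategy.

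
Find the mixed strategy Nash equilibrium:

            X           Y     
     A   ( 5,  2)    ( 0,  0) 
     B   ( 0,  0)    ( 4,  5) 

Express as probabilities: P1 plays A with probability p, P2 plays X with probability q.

p = 0.7143, q = 0.4444

Work:
Find probabilities that make opponent indifferent:
P2 chooses q to make P1 indifferent between A and B
P1 chooses p to make P2 indifferent between X and Y
Mixed NE: P1 plays (A: 0.7143, B: 0.2857), P2 plays (X: 0.4444, Y: 0.5556)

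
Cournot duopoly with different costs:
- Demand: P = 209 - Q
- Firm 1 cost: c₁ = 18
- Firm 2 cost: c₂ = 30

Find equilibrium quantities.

q₁* = 67.67, q₂* = 55.67

Work:
Reaction: q₁ = (209 - 18 - q₂)/2
Reaction: q₂ = (209 - 30 - q₁)/2
Solve simultaneously:
q₁* = (209 - 2×18 + 30)/3 = 67.67
q₂* = (209 - 2×30 + 18)/3 = 55.67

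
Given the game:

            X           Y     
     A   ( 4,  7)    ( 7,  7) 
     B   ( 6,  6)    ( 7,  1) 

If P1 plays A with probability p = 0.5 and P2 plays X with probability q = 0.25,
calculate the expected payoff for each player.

E[P1] = 6.5, E[P2] = 4.625

Work:
E[P1] = p·q·π₁(A,X) + p·(1-q)·π₁(A,Y) + (1-p)·q·π₁(B,X) + (1-p)·(1-q)·π₁(B,Y)
= 0.5·0.25·4 + 0.5·0.75·7 + 0.5·0.25·6 + 0.5·0.75·7
= 6.5

E[P2] = 4.625 (similar calculation)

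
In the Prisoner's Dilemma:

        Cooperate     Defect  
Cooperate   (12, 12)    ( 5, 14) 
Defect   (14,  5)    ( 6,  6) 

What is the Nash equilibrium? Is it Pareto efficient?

(Defect, Defect) is NE; not Pareto efficient

Work:
Defect dominates Cooperate for both players:
If P2 cooperates: Defect (14) > Cooperate (12)
If P2 defects: Defect (6) > Cooperate (5)
NE: (Defect, Defect) with payoff (6, 6)
But (Cooperate, Cooperate) = (12, 12) Pareto dominates (6, 6)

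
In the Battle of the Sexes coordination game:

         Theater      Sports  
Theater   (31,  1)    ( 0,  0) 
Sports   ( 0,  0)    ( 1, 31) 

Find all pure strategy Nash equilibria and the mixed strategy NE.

Pure NE: (Theater, Theater) and (Sports, Sports); Mixed NE: p = 0.9688, q = 0.0312

Work:
Check pure NE:
(Theater, Theater): (31, 1) - no unilateral deviation beneficial
(Sports, Sports): (1, 31) - no unilateral deviation beneficial
Mixed NE: P1 plays Theater with p = 0.9688, P2 plays Theater with q = 0.0312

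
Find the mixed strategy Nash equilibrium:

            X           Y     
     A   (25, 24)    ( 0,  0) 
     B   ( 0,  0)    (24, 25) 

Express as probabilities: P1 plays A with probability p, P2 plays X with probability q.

p = 0.5102, q = 0.4898

Work:
Find probabilities that make opponent indifferent:
P2 chooses q to make P1 indifferent between A and B
P1 chooses p to make P2 indifferent between X and Y
Mixed NE: P1 plays (A: 0.5102, B: 0.4898), P2 plays (X: 0.4898, Y: 0.5102)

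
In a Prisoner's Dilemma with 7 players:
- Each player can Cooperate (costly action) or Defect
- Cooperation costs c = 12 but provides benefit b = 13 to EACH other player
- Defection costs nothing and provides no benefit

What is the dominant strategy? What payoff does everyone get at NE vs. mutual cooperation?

Dominant: Defect; NE payoff = 0; Coop payoff = 66

Work:
Defect dominates (saves cost c = 12, benefit to others is external)
NE: All defect → everyone gets 0
If all cooperate: each receives (6)×13 - 12 = 66
Social dilemma: 66 > 0 but NE gives 0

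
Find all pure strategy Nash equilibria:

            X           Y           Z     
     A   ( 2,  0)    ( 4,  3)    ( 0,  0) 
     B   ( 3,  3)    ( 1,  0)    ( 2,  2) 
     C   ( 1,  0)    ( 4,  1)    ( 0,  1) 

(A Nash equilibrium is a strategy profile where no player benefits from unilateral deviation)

Nash equilibrium: (A, Y), (B, X), (C, Y)

Work:
Best responses:
  P1 vs X: payoffs [2, 3, 1] → best response B (payoff 3)
  P1 vs Y: payoffs [4, 1, 4] → best response A/C (payoff 4)
  P1 vs Z: payoffs [0, 2, 0] → best response B (payoff 2)
  P2 vs A: payoffs [0, 3, 0] → best response Y (payoff 3)
  P2 vs B: payoffs [3, 0, 2] → best response X (payoff 3)
  P2 vs C: payoffs [0, 1, 1] → best response Y/Z (payoff 1)
Mutual best responses: (A,Y), (B,X), (C,Y) → Nash equilibria.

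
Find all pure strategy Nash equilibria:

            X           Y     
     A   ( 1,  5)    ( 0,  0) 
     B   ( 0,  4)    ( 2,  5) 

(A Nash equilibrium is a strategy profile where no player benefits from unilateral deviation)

Nash equilibrium: (A, X), (B, Y)

Work:
Best responses:
  P1 vs X: payoffs [1, 0] → best response A (payoff 1)
  P1 vs Y: payoffs [0, 2] → best response B (payoff 2)
  P2 vs A: payoffs [5, 0] → best response X (payoff 5)
  P2 vs B: payoffs [4, 5] → best response Y (payoff 5)
Mutual best responses: (A,X), (B,Y) → Nash equilibria.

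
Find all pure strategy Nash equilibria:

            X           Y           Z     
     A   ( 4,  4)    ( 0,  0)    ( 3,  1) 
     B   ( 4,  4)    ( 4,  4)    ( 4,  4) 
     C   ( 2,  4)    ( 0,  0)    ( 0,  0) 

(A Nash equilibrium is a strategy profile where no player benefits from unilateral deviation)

Nash equilibrium: (A, X), (B, X), (B, Y), (B, Z)

Work:
Best responses:
  P1 vs X: payoffs [4, 4, 2] → best response A/B (payoff 4)
  P1 vs Y: payoffs [0, 4, 0] → best response B (payoff 4)
  P1 vs Z: payoffs [3, 4, 0] → best response B (payoff 4)
  P2 vs A: payoffs [4, 0, 1] → best response X (payoff 4)
  P2 vs B: payoffs [4, 4, 4] → best response X/Y/Z (payoff 4)
  P2 vs C: payoffs [4, 0, 0] → best response X (payoff 4)
Mutual best responses: (A,X), (B,X), (B,Y), (B,Z) → Nash equilibria.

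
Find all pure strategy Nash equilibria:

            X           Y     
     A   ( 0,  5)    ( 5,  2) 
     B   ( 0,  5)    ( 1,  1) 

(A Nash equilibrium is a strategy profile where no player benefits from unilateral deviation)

Nash equilibrium: (A, X), (B, X)

Work:
Best responses:
  P1 vs X: payoffs [0, 0] → best response A/B (payoff 0)
  P1 vs Y: payoffs [5, 1] → best response A (payoff 5)
  P2 vs A: payoffs [5, 2] → best response X (payoff 5)
  P2 vs B: payoffs [5, 1] → best response X (payoff 5)
Mutual best responses: (A,X), (B,X) → Nash equilibria.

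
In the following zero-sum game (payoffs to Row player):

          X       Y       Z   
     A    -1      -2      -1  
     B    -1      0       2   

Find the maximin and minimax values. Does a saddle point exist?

Maximin = -1, Minimax = -1, Saddle: True

Work:
Row minimums: [-2, -1] → maximin = -1
Column maximums: [-1, 0, 2] → minimax = -1
Saddle point exists! Game value = -1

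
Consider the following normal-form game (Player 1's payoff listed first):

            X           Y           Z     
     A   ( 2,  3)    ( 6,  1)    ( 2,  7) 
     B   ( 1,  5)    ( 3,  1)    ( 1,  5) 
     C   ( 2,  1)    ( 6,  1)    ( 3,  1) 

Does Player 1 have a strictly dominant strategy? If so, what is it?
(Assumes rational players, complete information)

No strictly dominant strategy exists for Player 1

Work:
A strategy strictly dominates another if it gives a strictly higher payoff against every opponent action. Compare each pair of P1's strategies column-by-column:
  A vs B: [2 vs 1, 6 vs 3, 2 vs 1] → A strictly dominates B
  A vs C: [2 vs 2, 6 vs 6, 2 vs 3] → A does not strictly dominate C (column X: 2 ≤ 2)
  B vs A: [1 vs 2, 3 vs 6, 1 vs 2] → B does not strictly dominate A (column X: 1 ≤ 2)
  B vs C: [1 vs 2, 3 vs 6, 1 vs 3] → B does not strictly dominate C (column X: 1 ≤ 2)
  C vs A: [2 vs 2, 6 vs 6, 3 vs 2] → C does not strictly dominate A (column X: 2 ≤ 2)
  C vs B: [2 vs 1, 6 vs 3, 3 vs 1] → C strictly dominates B
No single strategy strictly dominates all others → no strictly dominant strategy.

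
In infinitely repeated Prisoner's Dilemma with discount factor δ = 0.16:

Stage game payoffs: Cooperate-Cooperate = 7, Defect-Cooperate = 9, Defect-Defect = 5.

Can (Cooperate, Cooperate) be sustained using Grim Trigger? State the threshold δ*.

δ* = 0.5; since δ = 0.16 < 0.5, cooperation cannot be sustained

Work:
For Grim Trigger:
Cooperate forever: 7/(1-δ)
Defect then punished: 9 + 5·δ/(1-δ)
Need: 7/(1-δ) ≥ 9 + 5·δ/(1-δ)
Solving: δ ≥ (T-R)/(T-P) = (9-7)/(9-5) = 0.5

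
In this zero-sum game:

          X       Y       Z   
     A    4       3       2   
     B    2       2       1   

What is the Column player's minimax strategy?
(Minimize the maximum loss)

Column should play Z, value = 2

Work:
Column player minimizes Row's maximum payoff:
Column X: max payoff to Row = 4
Column Y: max payoff to Row = 3
Column Z: max payoff to Row = 2
Minimum is 2, achieved by column Z.
Minimax strategy: Z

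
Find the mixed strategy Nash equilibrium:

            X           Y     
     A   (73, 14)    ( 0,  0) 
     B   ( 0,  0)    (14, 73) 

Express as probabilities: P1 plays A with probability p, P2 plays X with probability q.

p = 0.8391, q = 0.1609

Work:
Find probabilities that make opponent indifferent:
P2 chooses q to make P1 indifferent between A and B
P1 chooses p to make P2 indifferent between X and Y
Mixed NE: P1 plays (A: 0.8391, B: 0.1609), P2 plays (X: 0.1609, Y: 0.8391)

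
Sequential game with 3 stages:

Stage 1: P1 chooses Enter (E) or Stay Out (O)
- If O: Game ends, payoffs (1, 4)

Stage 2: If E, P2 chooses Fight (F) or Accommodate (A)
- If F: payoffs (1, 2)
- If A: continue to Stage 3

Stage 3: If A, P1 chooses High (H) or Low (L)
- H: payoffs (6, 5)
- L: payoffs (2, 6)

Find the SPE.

SPE: (E, A, H); Outcome (6, 5)

Work:
Stage 3: P1 chooses H (6 vs 2)
Stage 2: P2: F->2, A->5 (anticipating H). Choose A
Stage 1: P1: O->1, E->6 (anticipating A, H). Choose E
SPE path: E -> A -> H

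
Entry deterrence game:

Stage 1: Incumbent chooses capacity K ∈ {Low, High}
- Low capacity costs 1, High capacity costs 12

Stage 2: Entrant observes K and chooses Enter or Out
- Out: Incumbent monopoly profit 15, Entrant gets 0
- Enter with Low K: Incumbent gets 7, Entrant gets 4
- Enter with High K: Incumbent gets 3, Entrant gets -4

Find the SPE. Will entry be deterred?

SPE: (Low, Enter|Low, Out|High); Entry not deterred. Incumbent net profit = 6, Entrant gets 4

Work:
After Low K: Entrant enters (4 > 0)
After High K: Entrant stays out (-4 < 0)
Incumbent: Low → 7−1=6, High → 15−12=3
Incumbent chooses Low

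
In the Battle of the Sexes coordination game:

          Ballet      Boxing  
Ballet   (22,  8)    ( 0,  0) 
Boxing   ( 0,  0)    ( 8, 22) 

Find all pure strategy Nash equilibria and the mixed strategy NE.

Pure NE: (Ballet, Ballet) and (Boxing, Boxing); Mixed NE: p = 0.7333, q = 0.2667

Work:
Check pure NE:
(Ballet, Ballet): (22, 8) - no unilateral deviation beneficial
(Boxing, Boxing): (8, 22) - no unilateral deviation beneficial
Mixed NE: P1 plays Ballet with p = 0.7333, P2 plays Ballet with q = 0.2667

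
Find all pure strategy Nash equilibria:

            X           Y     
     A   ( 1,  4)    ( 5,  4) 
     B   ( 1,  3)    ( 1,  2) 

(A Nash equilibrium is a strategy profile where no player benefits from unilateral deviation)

Nash equilibrium: (A, X), (A, Y), (B, X)

Work:
Best responses:
  P1 vs X: payoffs [1, 1] → best response A/B (payoff 1)
  P1 vs Y: payoffs [5, 1] → best response A (payoff 5)
  P2 vs A: payoffs [4, 4] → best response X/Y (payoff 4)
  P2 vs B: payoffs [3, 2] → best response X (payoff 3)
Mutual best responses: (A,X), (A,Y), (B,X) → Nash equilibria.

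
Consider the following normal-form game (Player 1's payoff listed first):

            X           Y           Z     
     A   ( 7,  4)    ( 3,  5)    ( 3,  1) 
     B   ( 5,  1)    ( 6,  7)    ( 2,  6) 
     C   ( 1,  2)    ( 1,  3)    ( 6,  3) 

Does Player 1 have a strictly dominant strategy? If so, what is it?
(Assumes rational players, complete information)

No strictly dominant strategy exists for Player 1

Work:
A strategy strictly dominates another if it gives a strictly higher payoff against every opponent action. Compare each pair of P1's strategies column-by-column:
  A vs B: [7 vs 5, 3 vs 6, 3 vs 2] → A does not strictly dominate B (column Y: 3 ≤ 6)
  A vs C: [7 vs 1, 3 vs 1, 3 vs 6] → A does not strictly dominate C (column Z: 3 ≤ 6)
  B vs A: [5 vs 7, 6 vs 3, 2 vs 3] → B does not strictly dominate A (column X: 5 ≤ 7)
  B vs C: [5 vs 1, 6 vs 1, 2 vs 6] → B does not strictly dominate C (column Z: 2 ≤ 6)
  C vs A: [1 vs 7, 1 vs 3, 6 vs 3] → C does not strictly dominate A (column X: 1 ≤ 7)
  C vs B: [1 vs 5, 1 vs 6, 6 vs 2] → C does not strictly dominate B (column X: 1 ≤ 5)
No single strategy strictly dominates all others → no strictly dominant strategy.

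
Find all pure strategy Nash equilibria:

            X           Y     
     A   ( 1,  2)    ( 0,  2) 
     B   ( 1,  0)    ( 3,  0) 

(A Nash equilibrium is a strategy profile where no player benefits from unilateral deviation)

Nash equilibrium: (A, X), (B, X), (B, Y)

Work:
Best responses:
  P1 vs X: payoffs [1, 1] → best response A/B (payoff 1)
  P1 vs Y: payoffs [0, 3] → best response B (payoff 3)
  P2 vs A: payoffs [2, 2] → best response X/Y (payoff 2)
  P2 vs B: payoffs [0, 0] → best response X/Y (payoff 0)
Mutual best responses: (A,X), (B,X), (B,Y) → Nash equilibria.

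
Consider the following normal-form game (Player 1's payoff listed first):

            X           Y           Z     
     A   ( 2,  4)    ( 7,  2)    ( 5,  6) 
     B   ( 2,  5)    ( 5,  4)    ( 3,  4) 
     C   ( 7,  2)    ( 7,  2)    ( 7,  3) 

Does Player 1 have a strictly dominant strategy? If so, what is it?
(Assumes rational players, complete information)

No strictly dominant strategy exists for Player 1

Work:
A strategy strictly dominates another if it gives a strictly higher payoff against every opponent action. Compare each pair of P1's strategies column-by-column:
  A vs B: [2 vs 2, 7 vs 5, 5 vs 3] → A does not strictly dominate B (column X: 2 ≤ 2)
  A vs C: [2 vs 7, 7 vs 7, 5 vs 7] → A does not strictly dominate C (column X: 2 ≤ 7)
  B vs A: [2 vs 2, 5 vs 7, 3 vs 5] → B does not strictly dominate A (column X: 2 ≤ 2)
  B vs C: [2 vs 7, 5 vs 7, 3 vs 7] → B does not strictly dominate C (column X: 2 ≤ 7)
  C vs A: [7 vs 2, 7 vs 7, 7 vs 5] → C does not strictly dominate A (column Y: 7 ≤ 7)
  C vs B: [7 vs 2, 7 vs 5, 7 vs 3] → C strictly dominates B
No single strategy strictly dominates all others → no strictly dominant strategy.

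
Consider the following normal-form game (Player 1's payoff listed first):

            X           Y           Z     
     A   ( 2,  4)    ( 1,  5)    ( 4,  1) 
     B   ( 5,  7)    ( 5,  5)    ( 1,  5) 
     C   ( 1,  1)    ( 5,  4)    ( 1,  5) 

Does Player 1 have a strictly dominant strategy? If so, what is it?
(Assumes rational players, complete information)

No strictly dominant strategy exists for Player 1

Work:
A strategy strictly dominates another if it gives a strictly higher payoff against every opponent action. Compare each pair of P1's strategies column-by-column:
  A vs B: [2 vs 5, 1 vs 5, 4 vs 1] → A does not strictly dominate B (column X: 2 ≤ 5)
  A vs C: [2 vs 1, 1 vs 5, 4 vs 1] → A does not strictly dominate C (column Y: 1 ≤ 5)
  B vs A: [5 vs 2, 5 vs 1, 1 vs 4] → B does not strictly dominate A (column Z: 1 ≤ 4)
  B vs C: [5 vs 1, 5 vs 5, 1 vs 1] → B does not strictly dominate C (column Y: 5 ≤ 5)
  C vs A: [1 vs 2, 5 vs 1, 1 vs 4] → C does not strictly dominate A (column X: 1 ≤ 2)
  C vs B: [1 vs 5, 5 vs 5, 1 vs 1] → C does not strictly dominate B (column X: 1 ≤ 5)
No single strategy strictly dominates all others → no strictly dominant strategy.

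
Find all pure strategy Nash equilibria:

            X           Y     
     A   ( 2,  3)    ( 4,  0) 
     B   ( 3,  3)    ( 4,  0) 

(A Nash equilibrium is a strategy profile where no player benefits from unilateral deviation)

Nash equilibrium: (B, X)

Work:
Best responses:
  P1 vs X: payoffs [2, 3] → best response B (payoff 3)
  P1 vs Y: payoffs [4, 4] → best response A/B (payoff 4)
  P2 vs A: payoffs [3, 0] → best response X (payoff 3)
  P2 vs B: payoffs [3, 0] → best response X (payoff 3)
Mutual best responses: (B,X) → Nash equilibria.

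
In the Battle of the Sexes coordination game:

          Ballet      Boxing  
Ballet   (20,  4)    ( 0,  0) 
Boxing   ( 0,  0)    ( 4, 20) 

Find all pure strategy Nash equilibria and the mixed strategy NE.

Pure NE: (Ballet, Ballet) and (Boxing, Boxing); Mixed NE: p = 0.8333, q = 0.1667

Work:
Check pure NE:
(Ballet, Ballet): (20, 4) - no unilateral deviation beneficial
(Boxing, Boxing): (4, 20) - no unilateral deviation beneficial
Mixed NE: P1 plays Ballet with p = 0.8333, P2 plays Ballet with q = 0.1667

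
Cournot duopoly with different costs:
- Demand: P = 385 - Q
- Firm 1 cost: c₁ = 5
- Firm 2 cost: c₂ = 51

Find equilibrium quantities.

q₁* = 142.0, q₂* = 96.0

Work:
Reaction: q₁ = (385 - 5 - q₂)/2
Reaction: q₂ = (385 - 51 - q₁)/2
Solve simultaneously:
q₁* = (385 - 2×5 + 51)/3 = 142.0
q₂* = (385 - 2×51 + 5)/3 = 96.0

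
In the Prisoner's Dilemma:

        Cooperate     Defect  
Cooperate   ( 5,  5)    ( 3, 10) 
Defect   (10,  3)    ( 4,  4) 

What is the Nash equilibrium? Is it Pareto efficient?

(Defect, Defect) is NE; not Pareto efficient

Work:
Defect dominates Cooperate for both players:
If P2 cooperates: Defect (10) > Cooperate (5)
If P2 defects: Defect (4) > Cooperate (3)
NE: (Defect, Defect) with payoff (4, 4)
But (Cooperate, Cooperate) = (5, 5) Pareto dominates (4, 4)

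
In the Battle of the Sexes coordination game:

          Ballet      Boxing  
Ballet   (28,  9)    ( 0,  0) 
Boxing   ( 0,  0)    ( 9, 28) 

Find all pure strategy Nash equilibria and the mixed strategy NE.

Pure NE: (Ballet, Ballet) and (Boxing, Boxing); Mixed NE: p = 0.7568, q = 0.2432

Work:
Check pure NE:
(Ballet, Ballet): (28, 9) - no unilateral deviation beneficial
(Boxing, Boxing): (9, 28) - no unilateral deviation beneficial
Mixed NE: P1 plays Ballet with p = 0.7568, P2 plays Ballet with q = 0.2432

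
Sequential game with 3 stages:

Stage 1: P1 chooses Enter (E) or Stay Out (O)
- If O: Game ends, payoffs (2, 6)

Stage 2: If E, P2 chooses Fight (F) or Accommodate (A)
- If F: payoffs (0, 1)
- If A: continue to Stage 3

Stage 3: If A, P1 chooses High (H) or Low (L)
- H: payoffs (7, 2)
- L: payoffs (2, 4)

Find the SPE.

SPE: (E, A, H); Outcome (7, 2)

Work:
Stage 3: P1 chooses H (7 vs 2)
Stage 2: P2: F->1, A->2 (anticipating H). Choose A
Stage 1: P1: O->2, E->7 (anticipating A, H). Choose E
SPE path: E -> A -> H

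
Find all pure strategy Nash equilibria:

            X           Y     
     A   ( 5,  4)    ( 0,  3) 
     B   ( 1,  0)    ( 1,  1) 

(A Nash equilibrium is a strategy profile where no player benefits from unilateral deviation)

Nash equilibrium: (A, X), (B, Y)

Work:
Best responses:
  P1 vs X: payoffs [5, 1] → best response A (payoff 5)
  P1 vs Y: payoffs [0, 1] → best response B (payoff 1)
  P2 vs A: payoffs [4, 3] → best response X (payoff 4)
  P2 vs B: payoffs [0, 1] → best response Y (payoff 1)
Mutual best responses: (A,X), (B,Y) → Nash equilibria.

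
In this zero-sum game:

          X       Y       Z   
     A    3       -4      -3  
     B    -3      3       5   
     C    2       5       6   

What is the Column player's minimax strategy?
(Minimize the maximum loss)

Column should play X, value = 3

Work:
Column player minimizes Row's maximum payoff:
Column X: max payoff to Row = 3
Column Y: max payoff to Row = 5
Column Z: max payoff to Row = 6
Minimum is 3, achieved by column X.
Minimax strategy: X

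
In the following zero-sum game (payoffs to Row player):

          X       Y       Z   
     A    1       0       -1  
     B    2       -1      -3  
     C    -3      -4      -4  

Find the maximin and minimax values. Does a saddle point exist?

Maximin = -1, Minimax = -1, Saddle: True

Work:
Row minimums: [-1, -3, -4] → maximin = -1
Column maximums: [2, 0, -1] → minimax = -1
Saddle point exists! Game value = -1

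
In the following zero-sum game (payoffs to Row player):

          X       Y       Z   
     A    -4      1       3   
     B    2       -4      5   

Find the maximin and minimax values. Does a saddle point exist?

Maximin = -4, Minimax = 1, Saddle: False

Work:
Row minimums: [-4, -4] → maximin = -4
Column maximums: [2, 1, 5] → minimax = 1
No saddle point (maximin ≠ minimax). Mixed strategy needed.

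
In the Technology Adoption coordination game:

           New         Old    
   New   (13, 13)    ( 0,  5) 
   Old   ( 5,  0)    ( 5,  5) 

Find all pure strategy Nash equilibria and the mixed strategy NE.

Pure NE: (New, New) and (Old, Old); Mixed NE: p = 0.3846, q = 0.3846

Work:
Check pure NE:
(New, New): (13, 13) - no unilateral deviation beneficial
(Old, Old): (5, 5) - no unilateral deviation beneficial
Mixed NE: P1 plays New with p = 0.3846, P2 plays New with q = 0.3846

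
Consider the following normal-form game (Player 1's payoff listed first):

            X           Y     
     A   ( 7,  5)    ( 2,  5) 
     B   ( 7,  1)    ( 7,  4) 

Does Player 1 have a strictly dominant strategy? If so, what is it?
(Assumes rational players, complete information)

No strictly dominant strategy exists for Player 1

Work:
A strategy strictly dominates another if it gives a strictly higher payoff against every opponent action. Compare each pair of P1's strategies column-by-column:
  A vs B: [7 vs 7, 2 vs 7] → A does not strictly dominate B (column X: 7 ≤ 7)
  B vs A: [7 vs 7, 7 vs 2] → B does not strictly dominate A (column X: 7 ≤ 7)
No single strategy strictly dominates all others → no strictly dominant strategy.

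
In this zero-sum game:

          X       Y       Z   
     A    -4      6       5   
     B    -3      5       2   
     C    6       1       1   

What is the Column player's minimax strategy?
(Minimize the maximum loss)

Column should play Z, value = 5

Work:
Column player minimizes Row's maximum payoff:
Column X: max payoff to Row = 6
Column Y: max payoff to Row = 6
Column Z: max payoff to Row = 5
Minimum is 5, achieved by column Z.
Minimax strategy: Z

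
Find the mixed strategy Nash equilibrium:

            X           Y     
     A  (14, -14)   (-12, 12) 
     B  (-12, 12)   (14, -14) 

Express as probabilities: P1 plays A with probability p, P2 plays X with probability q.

p = 0.5, q = 0.5

Work:
Find probabilities that make opponent indifferent:
P2 chooses q to make P1 indifferent between A and B
P1 chooses p to make P2 indifferent between X and Y
Mixed NE: P1 plays (A: 0.5, B: 0.5), P2 plays (X: 0.5, Y: 0.5)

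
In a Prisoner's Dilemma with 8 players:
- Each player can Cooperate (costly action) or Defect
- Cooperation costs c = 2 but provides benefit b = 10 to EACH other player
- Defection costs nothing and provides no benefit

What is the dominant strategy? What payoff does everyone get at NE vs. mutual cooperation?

Dominant: Defect; NE payoff = 0; Coop payoff = 68

Work:
Defect dominates (saves cost c = 2, benefit to others is external)
NE: All defect → everyone gets 0
If all cooperate: each receives (7)×10 - 2 = 68
Social dilemma: 68 > 0 but NE gives 0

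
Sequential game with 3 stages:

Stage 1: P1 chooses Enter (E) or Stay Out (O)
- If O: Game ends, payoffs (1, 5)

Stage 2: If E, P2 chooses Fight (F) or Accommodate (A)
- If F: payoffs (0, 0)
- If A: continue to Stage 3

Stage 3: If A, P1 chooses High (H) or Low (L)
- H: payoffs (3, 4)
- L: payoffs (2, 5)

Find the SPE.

SPE: (E, A, H); Outcome (3, 4)

Work:
Stage 3: P1 chooses H (3 vs 2)
Stage 2: P2: F->0, A->4 (anticipating H). Choose A
Stage 1: P1: O->1, E->3 (anticipating A, H). Choose E
SPE path: E -> A -> H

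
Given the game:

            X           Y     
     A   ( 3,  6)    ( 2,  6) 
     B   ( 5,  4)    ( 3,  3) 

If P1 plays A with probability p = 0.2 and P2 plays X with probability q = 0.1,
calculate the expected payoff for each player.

E[P1] = 2.98, E[P2] = 3.68

Work:
E[P1] = p·q·π₁(A,X) + p·(1-q)·π₁(A,Y) + (1-p)·q·π₁(B,X) + (1-p)·(1-q)·π₁(B,Y)
= 0.2·0.1·3 + 0.2·0.9·2 + 0.8·0.1·5 + 0.8·0.9·3
= 2.98

E[P2] = 3.68 (similar calculation)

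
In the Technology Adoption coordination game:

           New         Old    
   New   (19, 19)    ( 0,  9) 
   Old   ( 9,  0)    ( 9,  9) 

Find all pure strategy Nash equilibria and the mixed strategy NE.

Pure NE: (New, New) and (Old, Old); Mixed NE: p = 0.4737, q = 0.4737

Work:
Check pure NE:
(New, New): (19, 19) - no unilateral deviation beneficial
(Old, Old): (9, 9) - no unilateral deviation beneficial
Mixed NE: P1 plays New with p = 0.4737, P2 plays New with q = 0.4737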